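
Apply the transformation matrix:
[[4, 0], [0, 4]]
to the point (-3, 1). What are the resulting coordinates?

Matrix multiplication:
[[4, 0], [0, 4]] × [-3, 1]ᵀ
= [(4)(-3) + (0)(1), (0)(-3) + (4)(1)]ᵀ
= [-12, 4]ᵀ
Result: (-12, 4)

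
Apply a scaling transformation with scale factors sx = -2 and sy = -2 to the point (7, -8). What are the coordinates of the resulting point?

Scaling matrix:
[[-2, 0], [0, -2]]
Result: (7 × -2, -8 × -2) = (-14, 16)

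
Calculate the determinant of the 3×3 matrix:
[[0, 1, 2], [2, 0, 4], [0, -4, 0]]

Expansion along first row:
det = 0·det([[0,4],[-4,0]]) - 1·det([[2,4],[0,0]]) + 2·det([[2,0],[0,-4]])
    = 0·(0·0 - 4·-4) - 1·(2·0 - 4·0) + 2·(2·-4 - 0·0)
    = 0·16 - 1·0 + 2·-8
    = 0 + 0 + -16 = -16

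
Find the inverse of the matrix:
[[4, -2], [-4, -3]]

For [[a,b],[c,d]], inverse = (1/det)·[[d,-b],[-c,a]]
det = (4)(-3) - (-2)(-4) = -12 - 8 = -20
Inverse = (1/-20)·[[-3, 2], [4, 4]]
= [[3/20, -1/10], [-1/5, -1/5]]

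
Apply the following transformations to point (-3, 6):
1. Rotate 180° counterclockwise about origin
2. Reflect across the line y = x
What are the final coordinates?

Step 1: Rotate 180° → (3, -6)
Step 2: Reflect across line y = x → (-6, 3)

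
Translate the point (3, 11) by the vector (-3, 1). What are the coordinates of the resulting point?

Translation by (-3, 1) (homogeneous matrix [[1, 0, -3], [0, 1, 1], [0, 0, 1]]):
x' = 3 + -3 = 0
y' = 11 + 1 = 12
Result: (0, 12)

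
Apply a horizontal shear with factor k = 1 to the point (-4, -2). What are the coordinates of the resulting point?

Shear matrix for horizontal shear with factor k = 1:
[[1, 1], [0, 1]]
Result: (-4, -2) → (-6, -2)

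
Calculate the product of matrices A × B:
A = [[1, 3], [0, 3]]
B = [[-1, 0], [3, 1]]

Matrix multiplication:
C[0][0] = 1×-1 + 3×3 = 8
C[0][1] = 1×0 + 3×1 = 3
C[1][0] = 0×-1 + 3×3 = 9
C[1][1] = 0×0 + 3×1 = 3
Result: [[8, 3], [9, 3]]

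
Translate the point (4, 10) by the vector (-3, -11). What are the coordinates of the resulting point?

Translation by (-3, -11) (homogeneous matrix [[1, 0, -3], [0, 1, -11], [0, 0, 1]]):
x' = 4 + -3 = 1
y' = 10 + -11 = -1
Result: (1, -1)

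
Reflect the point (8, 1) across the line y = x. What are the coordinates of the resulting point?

Reflection across line y = x: (8, 1) → (1, 8)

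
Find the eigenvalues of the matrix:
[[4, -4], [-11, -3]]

Characteristic equation: det(A - λI) = 0
λ² - (trace)λ + (det) = 0
trace = 4 + -3 = 1, det = (4)(-3) - (-4)(-11) = -56
λ² - (1)λ + (-56) = 0
λ = (1 ± √((1)² - 4·(-56))) / 2 = (1 ± √225) / 2
Solving: λ = -7, 8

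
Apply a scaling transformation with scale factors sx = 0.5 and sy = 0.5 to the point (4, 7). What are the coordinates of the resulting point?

Scaling matrix:
[[0.50, 0], [0, 0.50]]
Result: (4 × 0.5, 7 × 0.5) = (2, 3.5)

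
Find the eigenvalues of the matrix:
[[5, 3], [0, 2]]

Characteristic equation: det(A - λI) = 0
λ² - (trace)λ + (det) = 0
trace = 5 + 2 = 7, det = (5)(2) - (3)(0) = 10
λ² - (7)λ + (10) = 0
λ = (7 ± √((7)² - 4·(10))) / 2 = (7 ± √9) / 2
Solving: λ = 2, 5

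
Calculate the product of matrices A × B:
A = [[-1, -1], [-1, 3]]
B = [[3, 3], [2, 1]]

Matrix multiplication:
C[0][0] = -1×3 + -1×2 = -5
C[0][1] = -1×3 + -1×1 = -4
C[1][0] = -1×3 + 3×2 = 3
C[1][1] = -1×3 + 3×1 = 0
Result: [[-5, -4], [3, 0]]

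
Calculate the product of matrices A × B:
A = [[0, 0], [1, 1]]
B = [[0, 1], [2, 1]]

Matrix multiplication:
C[0][0] = 0×0 + 0×2 = 0
C[0][1] = 0×1 + 0×1 = 0
C[1][0] = 1×0 + 1×2 = 2
C[1][1] = 1×1 + 1×1 = 2
Result: [[0, 0], [2, 2]]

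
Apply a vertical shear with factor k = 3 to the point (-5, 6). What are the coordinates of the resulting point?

Shear matrix for vertical shear with factor k = 3:
[[1, 0], [3, 1]]
Result: (-5, 6) → (-5, -9)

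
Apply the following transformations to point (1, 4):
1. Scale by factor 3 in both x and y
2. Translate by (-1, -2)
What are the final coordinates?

Step 1: Scale (1, 4) by 3 → (3, 12)
Step 2: Translate by (-1, -2) → (2, 10)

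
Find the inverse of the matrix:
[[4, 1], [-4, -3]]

For [[a,b],[c,d]], inverse = (1/det)·[[d,-b],[-c,a]]
det = (4)(-3) - (1)(-4) = -12 - -4 = -8
Inverse = (1/-8)·[[-3, -1], [4, 4]]
= [[3/8, 1/8], [-1/2, -1/2]]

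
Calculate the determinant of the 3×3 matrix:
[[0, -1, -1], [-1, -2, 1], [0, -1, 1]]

Expansion along first row:
det = 0·det([[-2,1],[-1,1]]) - -1·det([[-1,1],[0,1]]) + -1·det([[-1,-2],[0,-1]])
    = 0·(-2·1 - 1·-1) - -1·(-1·1 - 1·0) + -1·(-1·-1 - -2·0)
    = 0·-1 - -1·-1 + -1·1
    = 0 + -1 + -1 = -2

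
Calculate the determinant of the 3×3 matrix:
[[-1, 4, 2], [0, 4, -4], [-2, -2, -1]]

Expansion along first row:
det = -1·det([[4,-4],[-2,-1]]) - 4·det([[0,-4],[-2,-1]]) + 2·det([[0,4],[-2,-2]])
    = -1·(4·-1 - -4·-2) - 4·(0·-1 - -4·-2) + 2·(0·-2 - 4·-2)
    = -1·-12 - 4·-8 + 2·8
    = 12 + 32 + 16 = 60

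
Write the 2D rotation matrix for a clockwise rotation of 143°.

Rotation matrix formula: [[cos θ, -sin θ], [sin θ, cos θ]]
A clockwise rotation by 143° is equivalent to a counterclockwise rotation by -143°.
For θ = -143°:
cos(-143°) = -0.7986
sin(-143°) = -0.6018
Result: [[-0.7986, 0.6018], [-0.6018, -0.7986]]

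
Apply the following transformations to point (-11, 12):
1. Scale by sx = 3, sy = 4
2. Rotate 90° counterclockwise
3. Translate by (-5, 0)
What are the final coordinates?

Step 1: Scale → (-33, 48)
Step 2: Rotate 90° → (-48, -33)
Step 3: Translate → (-53, -33)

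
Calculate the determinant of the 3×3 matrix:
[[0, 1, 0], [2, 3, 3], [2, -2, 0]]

Expansion along first row:
det = 0·det([[3,3],[-2,0]]) - 1·det([[2,3],[2,0]]) + 0·det([[2,3],[2,-2]])
    = 0·(3·0 - 3·-2) - 1·(2·0 - 3·2) + 0·(2·-2 - 3·2)
    = 0·6 - 1·-6 + 0·-10
    = 0 + 6 + 0 = 6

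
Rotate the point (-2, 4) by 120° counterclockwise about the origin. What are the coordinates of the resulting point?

Rotation matrix for 120°: [[cos 120°, -sin 120°], [sin 120°, cos 120°]] ≈ [[-0.500000, -0.866025], [0.866025, -0.500000]]
[[-0.500000, -0.866025], [0.866025, -0.500000]] × [-2, 4]ᵀ ≈ [-2.4641, -3.7321]ᵀ
Result: (-2.4641, -3.7321)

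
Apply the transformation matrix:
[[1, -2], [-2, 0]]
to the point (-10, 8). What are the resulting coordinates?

Matrix multiplication:
[[1, -2], [-2, 0]] × [-10, 8]ᵀ
= [(1)(-10) + (-2)(8), (-2)(-10) + (0)(8)]ᵀ
= [-26, 20]ᵀ
Result: (-26, 20)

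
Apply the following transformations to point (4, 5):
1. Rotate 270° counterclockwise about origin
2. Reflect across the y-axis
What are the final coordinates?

Step 1: Rotate 270° → (5, -4)
Step 2: Reflect across y-axis → (-5, -4)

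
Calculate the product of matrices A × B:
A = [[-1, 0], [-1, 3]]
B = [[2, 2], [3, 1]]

Matrix multiplication:
C[0][0] = -1×2 + 0×3 = -2
C[0][1] = -1×2 + 0×1 = -2
C[1][0] = -1×2 + 3×3 = 7
C[1][1] = -1×2 + 3×1 = 1
Result: [[-2, -2], [7, 1]]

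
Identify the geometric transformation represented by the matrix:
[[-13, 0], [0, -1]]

This matrix represents: non-uniform scaling by sx = -13, sy = -1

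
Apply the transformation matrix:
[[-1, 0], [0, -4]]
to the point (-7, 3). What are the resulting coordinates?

Matrix multiplication:
[[-1, 0], [0, -4]] × [-7, 3]ᵀ
= [(-1)(-7) + (0)(3), (0)(-7) + (-4)(3)]ᵀ
= [7, -12]ᵀ
Result: (7, -12)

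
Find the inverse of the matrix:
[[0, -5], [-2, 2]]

For [[a,b],[c,d]], inverse = (1/det)·[[d,-b],[-c,a]]
det = (0)(2) - (-5)(-2) = 0 - 10 = -10
Inverse = (1/-10)·[[2, 5], [2, 0]]
= [[-1/5, -1/2], [-1/5, 0]]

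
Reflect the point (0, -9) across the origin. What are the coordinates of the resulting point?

Reflection across origin: (0, -9) → (0, 9)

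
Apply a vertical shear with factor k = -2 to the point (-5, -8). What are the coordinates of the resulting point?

Shear matrix for vertical shear with factor k = -2:
[[1, 0], [-2, 1]]
Result: (-5, -8) → (-5, 2)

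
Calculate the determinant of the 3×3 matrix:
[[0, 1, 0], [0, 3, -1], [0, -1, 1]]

Expansion along first row:
det = 0·det([[3,-1],[-1,1]]) - 1·det([[0,-1],[0,1]]) + 0·det([[0,3],[0,-1]])
    = 0·(3·1 - -1·-1) - 1·(0·1 - -1·0) + 0·(0·-1 - 3·0)
    = 0·2 - 1·0 + 0·0
    = 0 + 0 + 0 = 0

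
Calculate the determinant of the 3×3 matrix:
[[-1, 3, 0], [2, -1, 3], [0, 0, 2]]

Expansion along first row:
det = -1·det([[-1,3],[0,2]]) - 3·det([[2,3],[0,2]]) + 0·det([[2,-1],[0,0]])
    = -1·(-1·2 - 3·0) - 3·(2·2 - 3·0) + 0·(2·0 - -1·0)
    = -1·-2 - 3·4 + 0·0
    = 2 + -12 + 0 = -10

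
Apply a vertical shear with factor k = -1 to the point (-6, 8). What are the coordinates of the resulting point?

Shear matrix for vertical shear with factor k = -1:
[[1, 0], [-1, 1]]
Result: (-6, 8) → (-6, 14)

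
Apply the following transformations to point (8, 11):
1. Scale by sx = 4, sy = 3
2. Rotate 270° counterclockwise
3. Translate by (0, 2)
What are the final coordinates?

Step 1: Scale → (32, 33)
Step 2: Rotate 270° → (33, -32)
Step 3: Translate → (33, -30)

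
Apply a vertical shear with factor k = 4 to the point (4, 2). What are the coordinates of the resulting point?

Shear matrix for vertical shear with factor k = 4:
[[1, 0], [4, 1]]
Result: (4, 2) → (4, 18)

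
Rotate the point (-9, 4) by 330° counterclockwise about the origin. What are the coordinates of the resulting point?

Rotation matrix for 330°: [[cos 330°, -sin 330°], [sin 330°, cos 330°]] ≈ [[0.866025, 0.500000], [-0.500000, 0.866025]]
[[0.866025, 0.500000], [-0.500000, 0.866025]] × [-9, 4]ᵀ ≈ [-5.7942, 7.9641]ᵀ
Result: (-5.7942, 7.9641)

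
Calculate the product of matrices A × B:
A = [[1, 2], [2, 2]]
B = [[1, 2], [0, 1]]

Matrix multiplication:
C[0][0] = 1×1 + 2×0 = 1
C[0][1] = 1×2 + 2×1 = 4
C[1][0] = 2×1 + 2×0 = 2
C[1][1] = 2×2 + 2×1 = 6
Result: [[1, 4], [2, 6]]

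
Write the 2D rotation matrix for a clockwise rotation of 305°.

Rotation matrix formula: [[cos θ, -sin θ], [sin θ, cos θ]]
A clockwise rotation by 305° is equivalent to a counterclockwise rotation by -305°.
For θ = -305°:
cos(-305°) = 0.5736
sin(-305°) = 0.8192
Result: [[0.5736, -0.8192], [0.8192, 0.5736]]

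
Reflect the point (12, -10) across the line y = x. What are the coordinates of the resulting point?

Reflection across line y = x: (12, -10) → (-10, 12)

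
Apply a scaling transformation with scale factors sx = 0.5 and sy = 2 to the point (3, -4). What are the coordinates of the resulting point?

Scaling matrix:
[[0.50, 0], [0, 2]]
Result: (3 × 0.5, -4 × 2) = (1.5, -8)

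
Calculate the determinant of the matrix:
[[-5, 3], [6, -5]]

For a 2×2 matrix [[a, b], [c, d]], det = ad - bc
det = (-5)(-5) - (3)(6) = 25 - 18 = 7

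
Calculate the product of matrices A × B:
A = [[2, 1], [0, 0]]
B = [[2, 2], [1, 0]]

Matrix multiplication:
C[0][0] = 2×2 + 1×1 = 5
C[0][1] = 2×2 + 1×0 = 4
C[1][0] = 0×2 + 0×1 = 0
C[1][1] = 0×2 + 0×0 = 0
Result: [[5, 4], [0, 0]]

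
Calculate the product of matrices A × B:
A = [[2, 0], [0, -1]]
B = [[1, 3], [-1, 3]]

Matrix multiplication:
C[0][0] = 2×1 + 0×-1 = 2
C[0][1] = 2×3 + 0×3 = 6
C[1][0] = 0×1 + -1×-1 = 1
C[1][1] = 0×3 + -1×3 = -3
Result: [[2, 6], [1, -3]]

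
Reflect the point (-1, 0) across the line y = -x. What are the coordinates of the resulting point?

Reflection across line y = -x: (-1, 0) → (0, 1)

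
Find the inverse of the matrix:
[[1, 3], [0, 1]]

For [[a,b],[c,d]], inverse = (1/det)·[[d,-b],[-c,a]]
det = (1)(1) - (3)(0) = 1 - 0 = 1
Inverse = [[1, -3], [0, 1]]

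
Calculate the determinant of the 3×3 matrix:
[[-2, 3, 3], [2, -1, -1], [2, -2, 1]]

Expansion along first row:
det = -2·det([[-1,-1],[-2,1]]) - 3·det([[2,-1],[2,1]]) + 3·det([[2,-1],[2,-2]])
    = -2·(-1·1 - -1·-2) - 3·(2·1 - -1·2) + 3·(2·-2 - -1·2)
    = -2·-3 - 3·4 + 3·-2
    = 6 + -12 + -6 = -12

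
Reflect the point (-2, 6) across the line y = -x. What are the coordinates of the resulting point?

Reflection across line y = -x: (-2, 6) → (-6, 2)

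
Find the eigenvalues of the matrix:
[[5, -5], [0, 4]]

Characteristic equation: det(A - λI) = 0
λ² - (trace)λ + (det) = 0
trace = 5 + 4 = 9, det = (5)(4) - (-5)(0) = 20
λ² - (9)λ + (20) = 0
λ = (9 ± √((9)² - 4·(20))) / 2 = (9 ± √1) / 2
Solving: λ = 4, 5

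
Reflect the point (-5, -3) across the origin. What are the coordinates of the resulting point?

Reflection across origin: (-5, -3) → (5, 3)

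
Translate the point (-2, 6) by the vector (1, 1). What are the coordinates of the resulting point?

Translation by (1, 1) (homogeneous matrix [[1, 0, 1], [0, 1, 1], [0, 0, 1]]):
x' = -2 + 1 = -1
y' = 6 + 1 = 7
Result: (-1, 7)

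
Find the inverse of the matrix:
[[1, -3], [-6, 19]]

For [[a,b],[c,d]], inverse = (1/det)·[[d,-b],[-c,a]]
det = (1)(19) - (-3)(-6) = 19 - 18 = 1
Inverse = [[19, 3], [6, 1]]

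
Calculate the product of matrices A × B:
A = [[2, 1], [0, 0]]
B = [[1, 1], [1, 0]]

Matrix multiplication:
C[0][0] = 2×1 + 1×1 = 3
C[0][1] = 2×1 + 1×0 = 2
C[1][0] = 0×1 + 0×1 = 0
C[1][1] = 0×1 + 0×0 = 0
Result: [[3, 2], [0, 0]]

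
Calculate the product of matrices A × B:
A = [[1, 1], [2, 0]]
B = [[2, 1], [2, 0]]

Matrix multiplication:
C[0][0] = 1×2 + 1×2 = 4
C[0][1] = 1×1 + 1×0 = 1
C[1][0] = 2×2 + 0×2 = 4
C[1][1] = 2×1 + 0×0 = 2
Result: [[4, 1], [4, 2]]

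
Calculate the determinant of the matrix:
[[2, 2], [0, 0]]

For a 2×2 matrix [[a, b], [c, d]], det = ad - bc
det = (2)(0) - (2)(0) = 0 - 0 = 0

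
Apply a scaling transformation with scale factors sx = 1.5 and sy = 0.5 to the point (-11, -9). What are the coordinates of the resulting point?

Scaling matrix:
[[1.50, 0], [0, 0.50]]
Result: (-11 × 1.5, -9 × 0.5) = (-16.5, -4.5)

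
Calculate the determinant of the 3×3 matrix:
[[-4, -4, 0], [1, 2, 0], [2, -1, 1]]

Expansion along first row:
det = -4·det([[2,0],[-1,1]]) - -4·det([[1,0],[2,1]]) + 0·det([[1,2],[2,-1]])
    = -4·(2·1 - 0·-1) - -4·(1·1 - 0·2) + 0·(1·-1 - 2·2)
    = -4·2 - -4·1 + 0·-5
    = -8 + 4 + 0 = -4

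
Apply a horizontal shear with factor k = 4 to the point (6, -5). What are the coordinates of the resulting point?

Shear matrix for horizontal shear with factor k = 4:
[[1, 4], [0, 1]]
Result: (6, -5) → (-14, -5)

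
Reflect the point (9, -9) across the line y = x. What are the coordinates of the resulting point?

Reflection across line y = x: (9, -9) → (-9, 9)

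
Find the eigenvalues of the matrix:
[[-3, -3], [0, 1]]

Characteristic equation: det(A - λI) = 0
λ² - (trace)λ + (det) = 0
trace = -3 + 1 = -2, det = (-3)(1) - (-3)(0) = -3
λ² - (-2)λ + (-3) = 0
λ = (-2 ± √((-2)² - 4·(-3))) / 2 = (-2 ± √16) / 2
Solving: λ = -3, 1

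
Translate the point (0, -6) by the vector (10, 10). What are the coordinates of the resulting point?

Translation by (10, 10) (homogeneous matrix [[1, 0, 10], [0, 1, 10], [0, 0, 1]]):
x' = 0 + 10 = 10
y' = -6 + 10 = 4
Result: (10, 4)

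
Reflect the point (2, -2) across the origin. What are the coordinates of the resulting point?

Reflection across origin: (2, -2) → (-2, 2)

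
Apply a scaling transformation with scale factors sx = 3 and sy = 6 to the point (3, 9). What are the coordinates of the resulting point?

Scaling matrix:
[[3, 0], [0, 6]]
Result: (3 × 3, 9 × 6) = (9, 54)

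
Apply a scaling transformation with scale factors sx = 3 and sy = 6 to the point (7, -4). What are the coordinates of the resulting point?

Scaling matrix:
[[3, 0], [0, 6]]
Result: (7 × 3, -4 × 6) = (21, -24)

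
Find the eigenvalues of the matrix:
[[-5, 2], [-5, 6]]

Characteristic equation: det(A - λI) = 0
λ² - (trace)λ + (det) = 0
trace = -5 + 6 = 1, det = (-5)(6) - (2)(-5) = -20
λ² - (1)λ + (-20) = 0
λ = (1 ± √((1)² - 4·(-20))) / 2 = (1 ± √81) / 2
Solving: λ = -4, 5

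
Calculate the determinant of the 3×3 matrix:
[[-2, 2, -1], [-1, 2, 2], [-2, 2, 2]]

Expansion along first row:
det = -2·det([[2,2],[2,2]]) - 2·det([[-1,2],[-2,2]]) + -1·det([[-1,2],[-2,2]])
    = -2·(2·2 - 2·2) - 2·(-1·2 - 2·-2) + -1·(-1·2 - 2·-2)
    = -2·0 - 2·2 + -1·2
    = 0 + -4 + -2 = -6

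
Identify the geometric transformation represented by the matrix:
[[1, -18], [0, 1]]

This matrix represents: horizontal shear with factor -18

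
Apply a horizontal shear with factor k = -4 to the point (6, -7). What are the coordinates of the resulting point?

Shear matrix for horizontal shear with factor k = -4:
[[1, -4], [0, 1]]
Result: (6, -7) → (34, -7)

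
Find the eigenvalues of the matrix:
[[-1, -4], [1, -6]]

Characteristic equation: det(A - λI) = 0
λ² - (trace)λ + (det) = 0
trace = -1 + -6 = -7, det = (-1)(-6) - (-4)(1) = 10
λ² - (-7)λ + (10) = 0
λ = (-7 ± √((-7)² - 4·(10))) / 2 = (-7 ± √9) / 2
Solving: λ = -5, -2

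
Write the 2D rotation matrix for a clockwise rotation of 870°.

Rotation matrix formula: [[cos θ, -sin θ], [sin θ, cos θ]]
A clockwise rotation by 870° is equivalent to a counterclockwise rotation by -870°.
For θ = -870°:
cos(-870°) = -√3/2
sin(-870°) = -1/2
Result: [[-√3/2, 1/2], [-1/2, -√3/2]]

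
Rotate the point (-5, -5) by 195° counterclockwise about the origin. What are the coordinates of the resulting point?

Rotation matrix for 195°: [[cos 195°, -sin 195°], [sin 195°, cos 195°]] ≈ [[-0.965926, 0.258819], [-0.258819, -0.965926]]
[[-0.965926, 0.258819], [-0.258819, -0.965926]] × [-5, -5]ᵀ ≈ [3.5355, 6.1237]ᵀ
Result: (3.5355, 6.1237)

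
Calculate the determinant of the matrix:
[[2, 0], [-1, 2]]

For a 2×2 matrix [[a, b], [c, d]], det = ad - bc
det = (2)(2) - (0)(-1) = 4 - 0 = 4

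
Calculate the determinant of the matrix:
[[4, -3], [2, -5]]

For a 2×2 matrix [[a, b], [c, d]], det = ad - bc
det = (4)(-5) - (-3)(2) = -20 - -6 = -14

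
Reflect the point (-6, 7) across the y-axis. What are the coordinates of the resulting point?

Reflection across y-axis: (-6, 7) → (6, 7)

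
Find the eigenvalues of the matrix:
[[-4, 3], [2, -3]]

Characteristic equation: det(A - λI) = 0
λ² - (trace)λ + (det) = 0
trace = -4 + -3 = -7, det = (-4)(-3) - (3)(2) = 6
λ² - (-7)λ + (6) = 0
λ = (-7 ± √((-7)² - 4·(6))) / 2 = (-7 ± √25) / 2
Solving: λ = -6, -1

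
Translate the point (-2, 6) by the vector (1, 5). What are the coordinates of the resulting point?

Translation by (1, 5) (homogeneous matrix [[1, 0, 1], [0, 1, 5], [0, 0, 1]]):
x' = -2 + 1 = -1
y' = 6 + 5 = 11
Result: (-1, 11)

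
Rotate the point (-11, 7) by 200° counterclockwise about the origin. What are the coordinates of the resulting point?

Rotation matrix for 200°: [[cos 200°, -sin 200°], [sin 200°, cos 200°]] ≈ [[-0.939693, 0.342020], [-0.342020, -0.939693]]
[[-0.939693, 0.342020], [-0.342020, -0.939693]] × [-11, 7]ᵀ ≈ [12.7308, -2.8156]ᵀ
Result: (12.7308, -2.8156)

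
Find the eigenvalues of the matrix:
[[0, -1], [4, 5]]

Characteristic equation: det(A - λI) = 0
λ² - (trace)λ + (det) = 0
trace = 0 + 5 = 5, det = (0)(5) - (-1)(4) = 4
λ² - (5)λ + (4) = 0
λ = (5 ± √((5)² - 4·(4))) / 2 = (5 ± √9) / 2
Solving: λ = 1, 4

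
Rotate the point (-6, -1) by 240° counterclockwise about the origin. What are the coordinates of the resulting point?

Rotation matrix for 240°: [[cos 240°, -sin 240°], [sin 240°, cos 240°]] ≈ [[-0.500000, 0.866025], [-0.866025, -0.500000]]
[[-0.500000, 0.866025], [-0.866025, -0.500000]] × [-6, -1]ᵀ ≈ [2.1340, 5.6962]ᵀ
Result: (2.1340, 5.6962)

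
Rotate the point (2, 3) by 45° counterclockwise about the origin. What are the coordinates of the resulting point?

Rotation matrix for 45°: [[cos 45°, -sin 45°], [sin 45°, cos 45°]] ≈ [[0.707107, -0.707107], [0.707107, 0.707107]]
[[0.707107, -0.707107], [0.707107, 0.707107]] × [2, 3]ᵀ ≈ [-0.7071, 3.5355]ᵀ
Result: (-0.7071, 3.5355)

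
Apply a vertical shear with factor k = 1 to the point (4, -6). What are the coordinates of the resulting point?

Shear matrix for vertical shear with factor k = 1:
[[1, 0], [1, 1]]
Result: (4, -6) → (4, -2)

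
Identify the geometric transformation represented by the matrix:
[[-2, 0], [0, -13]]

This matrix represents: non-uniform scaling by sx = -2, sy = -13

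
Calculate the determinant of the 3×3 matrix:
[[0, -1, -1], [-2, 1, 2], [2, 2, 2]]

Expansion along first row:
det = 0·det([[1,2],[2,2]]) - -1·det([[-2,2],[2,2]]) + -1·det([[-2,1],[2,2]])
    = 0·(1·2 - 2·2) - -1·(-2·2 - 2·2) + -1·(-2·2 - 1·2)
    = 0·-2 - -1·-8 + -1·-6
    = 0 + -8 + 6 = -2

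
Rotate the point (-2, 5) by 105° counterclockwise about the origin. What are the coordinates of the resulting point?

Rotation matrix for 105°: [[cos 105°, -sin 105°], [sin 105°, cos 105°]] ≈ [[-0.258819, -0.965926], [0.965926, -0.258819]]
[[-0.258819, -0.965926], [0.965926, -0.258819]] × [-2, 5]ᵀ ≈ [-4.3120, -3.2259]ᵀ
Result: (-4.3120, -3.2259)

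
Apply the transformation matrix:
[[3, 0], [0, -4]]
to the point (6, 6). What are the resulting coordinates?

Matrix multiplication:
[[3, 0], [0, -4]] × [6, 6]ᵀ
= [(3)(6) + (0)(6), (0)(6) + (-4)(6)]ᵀ
= [18, -24]ᵀ
Result: (18, -24)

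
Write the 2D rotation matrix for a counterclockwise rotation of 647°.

Rotation matrix formula: [[cos θ, -sin θ], [sin θ, cos θ]]
For θ = 647°:
cos(647°) = 0.2924
sin(647°) = -0.9563
Result: [[0.2924, 0.9563], [-0.9563, 0.2924]]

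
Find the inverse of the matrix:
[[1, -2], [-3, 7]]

For [[a,b],[c,d]], inverse = (1/det)·[[d,-b],[-c,a]]
det = (1)(7) - (-2)(-3) = 7 - 6 = 1
Inverse = [[7, 2], [3, 1]]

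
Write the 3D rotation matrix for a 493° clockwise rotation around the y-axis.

Rotation matrix for clockwise 493° around y-axis:
A clockwise rotation by 493° is a counterclockwise rotation by -493°.
cos(-493°) = -0.6820, sin(-493°) = -0.7314
Result: [[-0.6820, 0, -0.7314], [0, 1, 0], [0.7314, 0, -0.6820]]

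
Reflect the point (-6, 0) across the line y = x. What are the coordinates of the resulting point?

Reflection across line y = x: (-6, 0) → (0, -6)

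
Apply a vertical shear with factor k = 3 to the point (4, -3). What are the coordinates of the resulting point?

Shear matrix for vertical shear with factor k = 3:
[[1, 0], [3, 1]]
Result: (4, -3) → (4, 9)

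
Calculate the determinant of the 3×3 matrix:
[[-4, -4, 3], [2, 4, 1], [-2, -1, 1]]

Expansion along first row:
det = -4·det([[4,1],[-1,1]]) - -4·det([[2,1],[-2,1]]) + 3·det([[2,4],[-2,-1]])
    = -4·(4·1 - 1·-1) - -4·(2·1 - 1·-2) + 3·(2·-1 - 4·-2)
    = -4·5 - -4·4 + 3·6
    = -20 + 16 + 18 = 14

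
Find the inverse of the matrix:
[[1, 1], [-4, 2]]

For [[a,b],[c,d]], inverse = (1/det)·[[d,-b],[-c,a]]
det = (1)(2) - (1)(-4) = 2 - -4 = 6
Inverse = (1/6)·[[2, -1], [4, 1]]
= [[1/3, -1/6], [2/3, 1/6]]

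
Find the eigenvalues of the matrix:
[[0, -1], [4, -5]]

Characteristic equation: det(A - λI) = 0
λ² - (trace)λ + (det) = 0
trace = 0 + -5 = -5, det = (0)(-5) - (-1)(4) = 4
λ² - (-5)λ + (4) = 0
λ = (-5 ± √((-5)² - 4·(4))) / 2 = (-5 ± √9) / 2
Solving: λ = -4, -1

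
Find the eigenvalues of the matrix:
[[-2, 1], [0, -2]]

Characteristic equation: det(A - λI) = 0
λ² - (trace)λ + (det) = 0
trace = -2 + -2 = -4, det = (-2)(-2) - (1)(0) = 4
λ² - (-4)λ + (4) = 0
λ = (-4 ± √((-4)² - 4·(4))) / 2 = (-4 ± √0) / 2
Solving: λ = -2, -2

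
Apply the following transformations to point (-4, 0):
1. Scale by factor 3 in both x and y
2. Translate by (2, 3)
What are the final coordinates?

Step 1: Scale (-4, 0) by 3 → (-12, 0)
Step 2: Translate by (2, 3) → (-10, 3)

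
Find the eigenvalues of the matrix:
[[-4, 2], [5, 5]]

Characteristic equation: det(A - λI) = 0
λ² - (trace)λ + (det) = 0
trace = -4 + 5 = 1, det = (-4)(5) - (2)(5) = -30
λ² - (1)λ + (-30) = 0
λ = (1 ± √((1)² - 4·(-30))) / 2 = (1 ± √121) / 2
Solving: λ = -5, 6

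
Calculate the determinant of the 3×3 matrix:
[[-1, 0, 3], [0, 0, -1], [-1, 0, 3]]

Expansion along first row:
det = -1·det([[0,-1],[0,3]]) - 0·det([[0,-1],[-1,3]]) + 3·det([[0,0],[-1,0]])
    = -1·(0·3 - -1·0) - 0·(0·3 - -1·-1) + 3·(0·0 - 0·-1)
    = -1·0 - 0·-1 + 3·0
    = 0 + 0 + 0 = 0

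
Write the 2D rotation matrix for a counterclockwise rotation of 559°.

Rotation matrix formula: [[cos θ, -sin θ], [sin θ, cos θ]]
For θ = 559°:
cos(559°) = -0.9455
sin(559°) = -0.3256
Result: [[-0.9455, 0.3256], [-0.3256, -0.9455]]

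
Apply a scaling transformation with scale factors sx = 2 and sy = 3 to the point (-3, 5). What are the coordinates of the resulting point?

Scaling matrix:
[[2, 0], [0, 3]]
Result: (-3 × 2, 5 × 3) = (-6, 15)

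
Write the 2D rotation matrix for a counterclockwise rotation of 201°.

Rotation matrix formula: [[cos θ, -sin θ], [sin θ, cos θ]]
For θ = 201°:
cos(201°) = -0.9336
sin(201°) = -0.3584
Result: [[-0.9336, 0.3584], [-0.3584, -0.9336]]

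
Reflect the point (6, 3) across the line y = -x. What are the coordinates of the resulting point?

Reflection across line y = -x: (6, 3) → (-3, -6)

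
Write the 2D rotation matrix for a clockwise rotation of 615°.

Rotation matrix formula: [[cos θ, -sin θ], [sin θ, cos θ]]
A clockwise rotation by 615° is equivalent to a counterclockwise rotation by -615°.
For θ = -615°:
cos(-615°) = -0.2588
sin(-615°) = 0.9659
Result: [[-0.2588, -0.9659], [0.9659, -0.2588]]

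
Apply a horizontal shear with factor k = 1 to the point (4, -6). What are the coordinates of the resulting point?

Shear matrix for horizontal shear with factor k = 1:
[[1, 1], [0, 1]]
Result: (4, -6) → (-2, -6)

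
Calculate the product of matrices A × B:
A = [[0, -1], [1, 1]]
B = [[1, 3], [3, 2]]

Matrix multiplication:
C[0][0] = 0×1 + -1×3 = -3
C[0][1] = 0×3 + -1×2 = -2
C[1][0] = 1×1 + 1×3 = 4
C[1][1] = 1×3 + 1×2 = 5
Result: [[-3, -2], [4, 5]]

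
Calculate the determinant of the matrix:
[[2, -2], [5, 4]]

For a 2×2 matrix [[a, b], [c, d]], det = ad - bc
det = (2)(4) - (-2)(5) = 8 - -10 = 18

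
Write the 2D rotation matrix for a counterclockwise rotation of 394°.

Rotation matrix formula: [[cos θ, -sin θ], [sin θ, cos θ]]
For θ = 394°:
cos(394°) = 0.8290
sin(394°) = 0.5592
Result: [[0.8290, -0.5592], [0.5592, 0.8290]]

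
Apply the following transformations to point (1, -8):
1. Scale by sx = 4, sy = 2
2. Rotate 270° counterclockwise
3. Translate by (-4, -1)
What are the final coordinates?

Step 1: Scale → (4, -16)
Step 2: Rotate 270° → (-16, -4)
Step 3: Translate → (-20, -5)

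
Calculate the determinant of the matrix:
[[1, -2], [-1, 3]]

For a 2×2 matrix [[a, b], [c, d]], det = ad - bc
det = (1)(3) - (-2)(-1) = 3 - 2 = 1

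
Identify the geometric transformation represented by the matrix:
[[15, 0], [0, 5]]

This matrix represents: non-uniform scaling by sx = 15, sy = 5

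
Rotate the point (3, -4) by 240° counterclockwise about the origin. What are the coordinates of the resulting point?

Rotation matrix for 240°: [[cos 240°, -sin 240°], [sin 240°, cos 240°]] ≈ [[-0.500000, 0.866025], [-0.866025, -0.500000]]
[[-0.500000, 0.866025], [-0.866025, -0.500000]] × [3, -4]ᵀ ≈ [-4.9641, -0.5981]ᵀ
Result: (-4.9641, -0.5981)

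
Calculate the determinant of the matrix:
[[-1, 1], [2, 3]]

For a 2×2 matrix [[a, b], [c, d]], det = ad - bc
det = (-1)(3) - (1)(2) = -3 - 2 = -5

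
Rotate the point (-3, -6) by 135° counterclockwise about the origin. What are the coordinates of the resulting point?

Rotation matrix for 135°: [[cos 135°, -sin 135°], [sin 135°, cos 135°]] ≈ [[-0.707107, -0.707107], [0.707107, -0.707107]]
[[-0.707107, -0.707107], [0.707107, -0.707107]] × [-3, -6]ᵀ ≈ [6.3640, 2.1213]ᵀ
Result: (6.3640, 2.1213)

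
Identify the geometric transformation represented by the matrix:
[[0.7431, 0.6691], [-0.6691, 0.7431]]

This matrix represents: rotation by 318° counterclockwise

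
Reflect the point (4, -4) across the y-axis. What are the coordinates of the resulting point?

Reflection across y-axis: (4, -4) → (-4, -4)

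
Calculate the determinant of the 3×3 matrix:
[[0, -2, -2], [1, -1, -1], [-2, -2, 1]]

Expansion along first row:
det = 0·det([[-1,-1],[-2,1]]) - -2·det([[1,-1],[-2,1]]) + -2·det([[1,-1],[-2,-2]])
    = 0·(-1·1 - -1·-2) - -2·(1·1 - -1·-2) + -2·(1·-2 - -1·-2)
    = 0·-3 - -2·-1 + -2·-4
    = 0 + -2 + 8 = 6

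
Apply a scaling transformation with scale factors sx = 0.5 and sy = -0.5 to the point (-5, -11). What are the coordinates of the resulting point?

Scaling matrix:
[[0.50, 0], [0, -0.50]]
Result: (-5 × 0.5, -11 × -0.5) = (-2.5, 5.5)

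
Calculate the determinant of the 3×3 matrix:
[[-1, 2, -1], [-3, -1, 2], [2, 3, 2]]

Expansion along first row:
det = -1·det([[-1,2],[3,2]]) - 2·det([[-3,2],[2,2]]) + -1·det([[-3,-1],[2,3]])
    = -1·(-1·2 - 2·3) - 2·(-3·2 - 2·2) + -1·(-3·3 - -1·2)
    = -1·-8 - 2·-10 + -1·-7
    = 8 + 20 + 7 = 35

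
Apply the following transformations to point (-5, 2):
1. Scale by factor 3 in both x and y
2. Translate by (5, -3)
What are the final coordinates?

Step 1: Scale (-5, 2) by 3 → (-15, 6)
Step 2: Translate by (5, -3) → (-10, 3)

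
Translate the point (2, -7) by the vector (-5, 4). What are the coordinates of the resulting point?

Translation by (-5, 4) (homogeneous matrix [[1, 0, -5], [0, 1, 4], [0, 0, 1]]):
x' = 2 + -5 = -3
y' = -7 + 4 = -3
Result: (-3, -3)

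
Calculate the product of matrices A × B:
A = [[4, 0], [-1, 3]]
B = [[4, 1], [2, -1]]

Matrix multiplication:
C[0][0] = 4×4 + 0×2 = 16
C[0][1] = 4×1 + 0×-1 = 4
C[1][0] = -1×4 + 3×2 = 2
C[1][1] = -1×1 + 3×-1 = -4
Result: [[16, 4], [2, -4]]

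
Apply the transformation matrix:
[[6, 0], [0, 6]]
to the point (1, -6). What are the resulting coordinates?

Matrix multiplication:
[[6, 0], [0, 6]] × [1, -6]ᵀ
= [(6)(1) + (0)(-6), (0)(1) + (6)(-6)]ᵀ
= [6, -36]ᵀ
Result: (6, -36)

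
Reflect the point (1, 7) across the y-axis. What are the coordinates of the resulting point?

Reflection across y-axis: (1, 7) → (-1, 7)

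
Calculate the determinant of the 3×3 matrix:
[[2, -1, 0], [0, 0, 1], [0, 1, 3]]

Expansion along first row:
det = 2·det([[0,1],[1,3]]) - -1·det([[0,1],[0,3]]) + 0·det([[0,0],[0,1]])
    = 2·(0·3 - 1·1) - -1·(0·3 - 1·0) + 0·(0·1 - 0·0)
    = 2·-1 - -1·0 + 0·0
    = -2 + 0 + 0 = -2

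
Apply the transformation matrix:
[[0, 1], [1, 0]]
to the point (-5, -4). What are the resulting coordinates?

Matrix multiplication:
[[0, 1], [1, 0]] × [-5, -4]ᵀ
= [(0)(-5) + (1)(-4), (1)(-5) + (0)(-4)]ᵀ
= [-4, -5]ᵀ
Result: (-4, -5)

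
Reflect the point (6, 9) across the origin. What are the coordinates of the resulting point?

Reflection across origin: (6, 9) → (-6, -9)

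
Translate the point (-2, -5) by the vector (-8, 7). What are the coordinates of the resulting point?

Translation by (-8, 7) (homogeneous matrix [[1, 0, -8], [0, 1, 7], [0, 0, 1]]):
x' = -2 + -8 = -10
y' = -5 + 7 = 2
Result: (-10, 2)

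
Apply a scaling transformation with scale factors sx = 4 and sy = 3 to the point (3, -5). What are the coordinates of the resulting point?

Scaling matrix:
[[4, 0], [0, 3]]
Result: (3 × 4, -5 × 3) = (12, -15)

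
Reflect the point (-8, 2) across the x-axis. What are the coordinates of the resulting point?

Reflection across x-axis: (-8, 2) → (-8, -2)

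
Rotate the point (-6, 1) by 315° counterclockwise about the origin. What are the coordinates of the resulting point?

Rotation matrix for 315°: [[cos 315°, -sin 315°], [sin 315°, cos 315°]] ≈ [[0.707107, 0.707107], [-0.707107, 0.707107]]
[[0.707107, 0.707107], [-0.707107, 0.707107]] × [-6, 1]ᵀ ≈ [-3.5355, 4.9497]ᵀ
Result: (-3.5355, 4.9497)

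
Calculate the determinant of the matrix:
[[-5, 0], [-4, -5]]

For a 2×2 matrix [[a, b], [c, d]], det = ad - bc
det = (-5)(-5) - (0)(-4) = 25 - 0 = 25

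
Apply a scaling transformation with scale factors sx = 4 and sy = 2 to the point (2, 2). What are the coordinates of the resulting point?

Scaling matrix:
[[4, 0], [0, 2]]
Result: (2 × 4, 2 × 2) = (8, 4)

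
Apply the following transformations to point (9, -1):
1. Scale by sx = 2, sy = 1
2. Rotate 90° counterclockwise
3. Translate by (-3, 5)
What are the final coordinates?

Step 1: Scale → (18, -1)
Step 2: Rotate 90° → (1, 18)
Step 3: Translate → (-2, 23)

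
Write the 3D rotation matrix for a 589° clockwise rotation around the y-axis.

Rotation matrix for clockwise 589° around y-axis:
A clockwise rotation by 589° is a counterclockwise rotation by -589°.
cos(-589°) = -0.6561, sin(-589°) = 0.7547
Result: [[-0.6561, 0, 0.7547], [0, 1, 0], [-0.7547, 0, -0.6561]]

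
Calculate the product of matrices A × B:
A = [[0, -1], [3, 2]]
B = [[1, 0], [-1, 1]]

Matrix multiplication:
C[0][0] = 0×1 + -1×-1 = 1
C[0][1] = 0×0 + -1×1 = -1
C[1][0] = 3×1 + 2×-1 = 1
C[1][1] = 3×0 + 2×1 = 2
Result: [[1, -1], [1, 2]]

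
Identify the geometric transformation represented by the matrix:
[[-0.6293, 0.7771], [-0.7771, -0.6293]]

This matrix represents: rotation by 231° counterclockwise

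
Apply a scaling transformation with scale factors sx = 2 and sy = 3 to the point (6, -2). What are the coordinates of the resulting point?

Scaling matrix:
[[2, 0], [0, 3]]
Result: (6 × 2, -2 × 3) = (12, -6)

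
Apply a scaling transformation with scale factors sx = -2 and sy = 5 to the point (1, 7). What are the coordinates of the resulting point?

Scaling matrix:
[[-2, 0], [0, 5]]
Result: (1 × -2, 7 × 5) = (-2, 35)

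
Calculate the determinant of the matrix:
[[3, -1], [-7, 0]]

For a 2×2 matrix [[a, b], [c, d]], det = ad - bc
det = (3)(0) - (-1)(-7) = 0 - 7 = -7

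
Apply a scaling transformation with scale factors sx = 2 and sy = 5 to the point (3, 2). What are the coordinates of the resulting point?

Scaling matrix:
[[2, 0], [0, 5]]
Result: (3 × 2, 2 × 5) = (6, 10)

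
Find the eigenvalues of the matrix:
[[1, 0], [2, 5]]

Characteristic equation: det(A - λI) = 0
λ² - (trace)λ + (det) = 0
trace = 1 + 5 = 6, det = (1)(5) - (0)(2) = 5
λ² - (6)λ + (5) = 0
λ = (6 ± √((6)² - 4·(5))) / 2 = (6 ± √16) / 2
Solving: λ = 1, 5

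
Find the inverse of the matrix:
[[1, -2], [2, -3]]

For [[a,b],[c,d]], inverse = (1/det)·[[d,-b],[-c,a]]
det = (1)(-3) - (-2)(2) = -3 - -4 = 1
Inverse = [[-3, 2], [-2, 1]]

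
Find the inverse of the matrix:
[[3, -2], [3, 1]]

For [[a,b],[c,d]], inverse = (1/det)·[[d,-b],[-c,a]]
det = (3)(1) - (-2)(3) = 3 - -6 = 9
Inverse = (1/9)·[[1, 2], [-3, 3]]
= [[1/9, 2/9], [-1/3, 1/3]]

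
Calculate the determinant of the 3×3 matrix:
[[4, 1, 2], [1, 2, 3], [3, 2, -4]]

Expansion along first row:
det = 4·det([[2,3],[2,-4]]) - 1·det([[1,3],[3,-4]]) + 2·det([[1,2],[3,2]])
    = 4·(2·-4 - 3·2) - 1·(1·-4 - 3·3) + 2·(1·2 - 2·3)
    = 4·-14 - 1·-13 + 2·-4
    = -56 + 13 + -8 = -51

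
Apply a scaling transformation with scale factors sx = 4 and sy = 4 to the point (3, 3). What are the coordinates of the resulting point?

Scaling matrix:
[[4, 0], [0, 4]]
Result: (3 × 4, 3 × 4) = (12, 12)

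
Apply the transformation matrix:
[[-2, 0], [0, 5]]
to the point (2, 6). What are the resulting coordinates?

Matrix multiplication:
[[-2, 0], [0, 5]] × [2, 6]ᵀ
= [(-2)(2) + (0)(6), (0)(2) + (5)(6)]ᵀ
= [-4, 30]ᵀ
Result: (-4, 30)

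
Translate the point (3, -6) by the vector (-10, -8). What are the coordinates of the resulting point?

Translation by (-10, -8) (homogeneous matrix [[1, 0, -10], [0, 1, -8], [0, 0, 1]]):
x' = 3 + -10 = -7
y' = -6 + -8 = -14
Result: (-7, -14)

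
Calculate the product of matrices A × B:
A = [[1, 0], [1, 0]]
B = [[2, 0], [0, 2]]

Matrix multiplication:
C[0][0] = 1×2 + 0×0 = 2
C[0][1] = 1×0 + 0×2 = 0
C[1][0] = 1×2 + 0×0 = 2
C[1][1] = 1×0 + 0×2 = 0
Result: [[2, 0], [2, 0]]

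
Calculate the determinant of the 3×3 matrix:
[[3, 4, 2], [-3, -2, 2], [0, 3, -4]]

Expansion along first row:
det = 3·det([[-2,2],[3,-4]]) - 4·det([[-3,2],[0,-4]]) + 2·det([[-3,-2],[0,3]])
    = 3·(-2·-4 - 2·3) - 4·(-3·-4 - 2·0) + 2·(-3·3 - -2·0)
    = 3·2 - 4·12 + 2·-9
    = 6 + -48 + -18 = -60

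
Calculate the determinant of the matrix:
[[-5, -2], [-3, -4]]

For a 2×2 matrix [[a, b], [c, d]], det = ad - bc
det = (-5)(-4) - (-2)(-3) = 20 - 6 = 14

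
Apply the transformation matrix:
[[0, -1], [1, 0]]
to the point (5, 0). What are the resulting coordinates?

Matrix multiplication:
[[0, -1], [1, 0]] × [5, 0]ᵀ
= [(0)(5) + (-1)(0), (1)(5) + (0)(0)]ᵀ
= [0, 5]ᵀ
Result: (0, 5)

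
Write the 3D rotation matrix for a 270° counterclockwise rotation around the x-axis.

Rotation matrix for counterclockwise 270° around x-axis:
cos(270°) = 0, sin(270°) = -1
Result: [[1, 0, 0], [0, 0, 1], [0, -1, 0]]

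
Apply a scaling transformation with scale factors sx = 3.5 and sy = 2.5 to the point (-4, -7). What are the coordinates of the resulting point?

Scaling matrix:
[[3.50, 0], [0, 2.50]]
Result: (-4 × 3.5, -7 × 2.5) = (-14, -17.5)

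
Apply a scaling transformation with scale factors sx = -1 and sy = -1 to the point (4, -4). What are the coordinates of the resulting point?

Scaling matrix:
[[-1, 0], [0, -1]]
Result: (4 × -1, -4 × -1) = (-4, 4)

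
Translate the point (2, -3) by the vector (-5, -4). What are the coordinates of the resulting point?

Translation by (-5, -4) (homogeneous matrix [[1, 0, -5], [0, 1, -4], [0, 0, 1]]):
x' = 2 + -5 = -3
y' = -3 + -4 = -7
Result: (-3, -7)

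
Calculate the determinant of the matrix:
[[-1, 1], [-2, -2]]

For a 2×2 matrix [[a, b], [c, d]], det = ad - bc
det = (-1)(-2) - (1)(-2) = 2 - -2 = 4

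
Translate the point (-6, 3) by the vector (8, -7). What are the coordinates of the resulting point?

Translation by (8, -7) (homogeneous matrix [[1, 0, 8], [0, 1, -7], [0, 0, 1]]):
x' = -6 + 8 = 2
y' = 3 + -7 = -4
Result: (2, -4)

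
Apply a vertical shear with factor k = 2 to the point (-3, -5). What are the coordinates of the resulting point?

Shear matrix for vertical shear with factor k = 2:
[[1, 0], [2, 1]]
Result: (-3, -5) → (-3, -11)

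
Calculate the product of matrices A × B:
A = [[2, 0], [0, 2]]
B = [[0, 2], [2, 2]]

Matrix multiplication:
C[0][0] = 2×0 + 0×2 = 0
C[0][1] = 2×2 + 0×2 = 4
C[1][0] = 0×0 + 2×2 = 4
C[1][1] = 0×2 + 2×2 = 4
Result: [[0, 4], [4, 4]]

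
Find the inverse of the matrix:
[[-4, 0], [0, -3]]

For [[a,b],[c,d]], inverse = (1/det)·[[d,-b],[-c,a]]
det = (-4)(-3) - (0)(0) = 12 - 0 = 12
Inverse = (1/12)·[[-3, 0], [0, -4]]
= [[-1/4, 0], [0, -1/3]]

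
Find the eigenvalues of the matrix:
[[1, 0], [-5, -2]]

Characteristic equation: det(A - λI) = 0
λ² - (trace)λ + (det) = 0
trace = 1 + -2 = -1, det = (1)(-2) - (0)(-5) = -2
λ² - (-1)λ + (-2) = 0
λ = (-1 ± √((-1)² - 4·(-2))) / 2 = (-1 ± √9) / 2
Solving: λ = -2, 1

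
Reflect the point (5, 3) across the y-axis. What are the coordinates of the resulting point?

Reflection across y-axis: (5, 3) → (-5, 3)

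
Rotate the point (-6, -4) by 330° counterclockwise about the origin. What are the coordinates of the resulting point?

Rotation matrix for 330°: [[cos 330°, -sin 330°], [sin 330°, cos 330°]] ≈ [[0.866025, 0.500000], [-0.500000, 0.866025]]
[[0.866025, 0.500000], [-0.500000, 0.866025]] × [-6, -4]ᵀ ≈ [-7.1962, -0.4641]ᵀ
Result: (-7.1962, -0.4641)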